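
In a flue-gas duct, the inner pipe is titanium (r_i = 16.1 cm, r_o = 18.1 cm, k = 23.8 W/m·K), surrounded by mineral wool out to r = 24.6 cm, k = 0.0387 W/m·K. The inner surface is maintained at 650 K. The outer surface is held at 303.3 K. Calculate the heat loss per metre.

Q' = 275 W/m

Treat each layer as a resistance in series:
  R'_titanium = ln(0.181/0.161)/(2πk) = 0.1171/(2π·23.8) = 7.830×10^-4 m·K/W
  R'_mineral wool = ln(0.246/0.181)/(2πk) = 0.3068/(2π·0.0387) = 1.262 m·K/W
ΣR = 7.830×10^-4 + 1.262 = 1.263 m·K/W
Q' = ΔT/ΣR = (650 K − 303.3 K)/1.263 = 275 W/m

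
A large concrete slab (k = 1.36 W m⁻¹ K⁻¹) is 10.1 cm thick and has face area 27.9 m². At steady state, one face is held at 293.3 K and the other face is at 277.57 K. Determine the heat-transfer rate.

Q = 5.91 kW

Q = kA·ΔT/L = 1.36 × 27.9 × |293.3 K − 277.57 K| / 0.101 = 5910 W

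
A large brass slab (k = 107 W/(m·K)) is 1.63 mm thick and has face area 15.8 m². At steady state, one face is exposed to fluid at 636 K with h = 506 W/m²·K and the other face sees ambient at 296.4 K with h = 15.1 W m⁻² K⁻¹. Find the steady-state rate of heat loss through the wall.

Q = 78700 W

Series thermal resistances, inner to outer:
  R_conv,in = 1/(hA) = 1/(506·15.8) = 1.251×10^-4 K/W
  R_brass = L/(kA) = 0.00163/(107·15.8) = 9.642×10^-7 K/W
  R_conv,out = 1/(hA) = 1/(15.1·15.8) = 0.004191 K/W
ΣR = 1.251×10^-4 + 9.642×10^-7 + 0.004191 = 0.004317 K/W
Q = ΔT/ΣR = (636 K − 296.4 K)/0.004317 = 78700 W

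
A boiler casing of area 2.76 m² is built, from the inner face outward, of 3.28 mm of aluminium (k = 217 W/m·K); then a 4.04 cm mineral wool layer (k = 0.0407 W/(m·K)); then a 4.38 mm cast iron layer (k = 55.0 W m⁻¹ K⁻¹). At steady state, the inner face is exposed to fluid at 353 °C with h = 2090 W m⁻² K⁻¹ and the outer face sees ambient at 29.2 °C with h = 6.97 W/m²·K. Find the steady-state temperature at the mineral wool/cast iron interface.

T = 70.1 °C

Series thermal resistances, inner to outer:
  R_conv,in = 1/(hA) = 1/(2090·2.76) = 1.734×10^-4 K/W
  R_aluminium = L/(kA) = 0.00328/(217·2.76) = 5.477×10^-6 K/W
  R_mineral wool = L/(kA) = 0.0404/(0.0407·2.76) = 0.3596 K/W
  R_cast iron = L/(kA) = 0.00438/(55.0·2.76) = 2.885×10^-5 K/W
  R_conv,out = 1/(hA) = 1/(6.97·2.76) = 0.05198 K/W
ΣR = 1.734×10^-4 + 5.477×10^-6 + 0.3596 + 2.885×10^-5 + 0.05198 = 0.4118 K/W
Q = ΔT/ΣR = (353 °C − 29.2 °C)/0.4118 = 786.3 W
From the inner boundary to the mineral wool/cast iron interface, ΣR_partial = 0.3598 K/W.
T_interface = T_in − Q·ΣR_partial = 353 °C − (786.3)(0.3598) = 70.1 °C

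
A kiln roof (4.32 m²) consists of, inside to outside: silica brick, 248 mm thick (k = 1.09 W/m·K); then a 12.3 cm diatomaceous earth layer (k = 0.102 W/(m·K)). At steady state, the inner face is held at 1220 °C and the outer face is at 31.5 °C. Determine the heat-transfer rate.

Resistance network (inner→outer):
  R_silica brick = L/(kA) = 0.248/(1.09·4.32) = 0.05267 K/W
  R_diatomaceous earth = L/(kA) = 0.123/(0.102·4.32) = 0.2791 K/W
ΣR = 0.05267 + 0.2791 = 0.3318 K/W
Q = ΔT/ΣR = (1220 °C − 31.5 °C)/0.3318 = 3580 W

Q = 3.58 kW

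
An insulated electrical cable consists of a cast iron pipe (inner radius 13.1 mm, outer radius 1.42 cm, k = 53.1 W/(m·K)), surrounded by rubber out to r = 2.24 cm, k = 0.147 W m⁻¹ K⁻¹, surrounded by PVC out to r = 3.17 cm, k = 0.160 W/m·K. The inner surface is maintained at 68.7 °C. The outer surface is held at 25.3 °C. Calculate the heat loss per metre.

Series thermal resistances, inner to outer:
  R'_cast iron = ln(0.0142/0.0131)/(2πk) = 0.08063/(2π·53.1) = 2.417×10^-4 m·K/W
  R'_rubber = ln(0.0224/0.0142)/(2πk) = 0.4558/(2π·0.147) = 0.4935 m·K/W
  R'_PVC = ln(0.0317/0.0224)/(2πk) = 0.3473/(2π·0.160) = 0.3454 m·K/W
ΣR = 2.417×10^-4 + 0.4935 + 0.3454 = 0.8391 m·K/W
Q' = ΔT/ΣR = (68.7 °C − 25.3 °C)/0.8391 = 51.7 W/m

Q' = 51.7 W/m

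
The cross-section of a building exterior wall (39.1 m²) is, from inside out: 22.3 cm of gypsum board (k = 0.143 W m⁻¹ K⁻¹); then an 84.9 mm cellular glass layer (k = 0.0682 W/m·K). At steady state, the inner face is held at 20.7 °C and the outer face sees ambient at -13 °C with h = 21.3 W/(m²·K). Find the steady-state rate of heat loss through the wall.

Resistance network (inner→outer):
  R_gypsum board = L/(kA) = 0.223/(0.143·39.1) = 0.03988 K/W
  R_cellular glass = L/(kA) = 0.0849/(0.0682·39.1) = 0.03184 K/W
  R_conv,out = 1/(hA) = 1/(21.3·39.1) = 0.001201 K/W
ΣR = 0.03988 + 0.03184 + 0.001201 = 0.07292 K/W
Q = ΔT/ΣR = (20.7 °C − -13 °C)/0.07292 = 462 W

Q = 462 W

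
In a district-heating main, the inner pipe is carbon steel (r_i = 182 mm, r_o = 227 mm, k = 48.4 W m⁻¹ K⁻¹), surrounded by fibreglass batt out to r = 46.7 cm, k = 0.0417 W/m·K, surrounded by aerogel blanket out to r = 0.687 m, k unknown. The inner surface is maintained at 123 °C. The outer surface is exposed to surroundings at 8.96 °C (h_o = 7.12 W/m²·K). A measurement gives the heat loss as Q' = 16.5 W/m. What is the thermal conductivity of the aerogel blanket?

ΣR = ΔT/Q' = |123 − 8.96|/16.5 = 6.912 m·K/W
Known resistances:
  R'_carbon steel = ln(0.227/0.182)/(2πk) = 0.2209/(2π·48.4) = 7.265×10^-4 m·K/W
  R'_fibreglass batt = ln(0.467/0.227)/(2πk) = 0.7214/(2π·0.0417) = 2.753 m·K/W
  R'_conv,out = 1/(2πr h) = 1/(2π·0.687·7.12) = 0.03254 m·K/W
R_aerogel blanket = ΣR − ΣR_known = 6.912 − 2.786 = 4.126 m·K/W
ln(r₂/r₁)/(2πk) = 4.126 ⇒ k = 0.3860/(2π·4.126) = 0.0149 W/m·K

k = 0.0149 W/m·K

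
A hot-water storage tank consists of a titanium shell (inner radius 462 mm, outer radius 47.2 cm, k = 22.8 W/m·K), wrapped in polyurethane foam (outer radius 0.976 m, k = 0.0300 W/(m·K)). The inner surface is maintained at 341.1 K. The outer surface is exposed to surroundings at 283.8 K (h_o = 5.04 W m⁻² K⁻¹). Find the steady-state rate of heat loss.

Resistance network (inner→outer):
  R_titanium = (1/0.462 − 1/0.472)/(4πk) = 0.04586/(4π·22.8) = 1.601×10^-4 K/W
  R_polyurethane foam = (1/0.472 − 1/0.976)/(4πk) = 1.094/(4π·0.0300) = 2.902 K/W
  R_conv,out = 1/(4πr²h) = 1/(4π·0.976²·5.04) = 0.01658 K/W
ΣR = 1.601×10^-4 + 2.902 + 0.01658 = 2.919 K/W
Q = ΔT/ΣR = (341.1 K − 283.8 K)/2.919 = 19.6 W

Q = 19.6 W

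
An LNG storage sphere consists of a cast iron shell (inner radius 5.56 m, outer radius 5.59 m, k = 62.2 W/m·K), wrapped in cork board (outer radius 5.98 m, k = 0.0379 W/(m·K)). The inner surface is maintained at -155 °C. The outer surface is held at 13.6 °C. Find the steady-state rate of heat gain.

Series thermal resistances, inner to outer:
  R_cast iron = (1/5.56 − 1/5.59)/(4πk) = 9.652×10^-4/(4π·62.2) = 1.235×10^-6 K/W
  R_cork board = (1/5.59 − 1/5.98)/(4πk) = 0.01167/(4π·0.0379) = 0.02450 K/W
ΣR = 1.235×10^-6 + 0.02450 = 0.02450 K/W
Q = ΔT/ΣR = (-155 °C − 13.6 °C)/0.02450 = -6880 W
(Negative Q ⇒ heat flows inward; heat gain = 6880 W.)

Q = 6880 W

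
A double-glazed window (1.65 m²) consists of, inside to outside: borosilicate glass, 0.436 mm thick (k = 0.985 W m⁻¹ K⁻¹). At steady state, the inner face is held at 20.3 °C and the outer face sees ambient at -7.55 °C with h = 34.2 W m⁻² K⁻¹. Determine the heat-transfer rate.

Q = 1550 W

Treat each layer as a resistance in series:
  R_borosilicate glass = L/(kA) = 4.36×10^-4/(0.985·1.65) = 2.683×10^-4 K/W
  R_conv,out = 1/(hA) = 1/(34.2·1.65) = 0.01772 K/W
ΣR = 2.683×10^-4 + 0.01772 = 0.01799 K/W
Q = ΔT/ΣR = (20.3 °C − -7.55 °C)/0.01799 = 1550 W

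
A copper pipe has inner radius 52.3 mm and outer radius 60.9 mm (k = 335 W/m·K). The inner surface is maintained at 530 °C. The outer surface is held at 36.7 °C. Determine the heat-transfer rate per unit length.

Q' = 6.82×10^6 W/m

Q' = 2πk·ΔT/ln(r₂/r₁) = 2π × 335 × 493.3 / ln(0.0609/0.0523) = 6.82×10^6 W/m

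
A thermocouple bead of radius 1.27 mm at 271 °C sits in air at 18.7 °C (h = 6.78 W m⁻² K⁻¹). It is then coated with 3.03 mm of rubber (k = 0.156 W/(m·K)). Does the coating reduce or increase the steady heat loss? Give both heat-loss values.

increases: 0.0347 → 0.275 W

Critical radius for a sphere: r_cr = 2k/h = 0.0460 m = 4.60 cm.
Outer radius after coating: r₂ = 0.00127 + 0.00303 = 0.00430 m.
Since r₁ < r_cr and r₂ ≤ r_cr, the coating moves toward the maximum at r_cr — heat loss rises.
Bare: R = 1/(4πr₁²h) = 7277 K/W; Q = 252.3/7277 = 0.0347 W.
Coated: R = R_cond + R_conv = 917.8 K/W; Q = 252.3/917.8 = 0.275 W.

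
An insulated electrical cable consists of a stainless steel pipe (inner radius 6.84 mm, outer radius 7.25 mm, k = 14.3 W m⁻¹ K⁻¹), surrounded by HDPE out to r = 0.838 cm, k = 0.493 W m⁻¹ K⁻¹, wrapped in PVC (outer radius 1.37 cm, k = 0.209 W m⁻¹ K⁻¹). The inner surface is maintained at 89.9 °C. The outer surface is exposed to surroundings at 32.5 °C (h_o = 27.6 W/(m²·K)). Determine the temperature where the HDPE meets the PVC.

Series thermal resistances, inner to outer:
  R'_stainless steel = ln(0.00725/0.00684)/(2πk) = 0.05821/(2π·14.3) = 6.479×10^-4 m·K/W
  R'_HDPE = ln(0.00838/0.00725)/(2πk) = 0.1448/(2π·0.493) = 0.04676 m·K/W
  R'_PVC = ln(0.0137/0.00838)/(2πk) = 0.4915/(2π·0.209) = 0.3743 m·K/W
  R'_conv,out = 1/(2πr h) = 1/(2π·0.0137·27.6) = 0.4209 m·K/W
ΣR = 6.479×10^-4 + 0.04676 + 0.3743 + 0.4209 = 0.8426 m·K/W
Q' = ΔT/ΣR = (89.9 °C − 32.5 °C)/0.8426 = 68.12 W/m
From the inner boundary to the HDPE/PVC interface, ΣR_partial = 0.04741 m·K/W.
T_interface = T_in − Q'·ΣR_partial = 89.9 °C − (68.12)(0.04741) = 86.7 °C

T = 86.7 °C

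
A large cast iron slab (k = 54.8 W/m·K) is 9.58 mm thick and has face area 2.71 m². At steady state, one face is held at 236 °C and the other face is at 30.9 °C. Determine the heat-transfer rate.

Q = 3.18×10^6 W

Q = kA·ΔT/L = 54.8 × 2.71 × |236 °C − 30.9 °C| / 0.00958 = 3.18×10^6 W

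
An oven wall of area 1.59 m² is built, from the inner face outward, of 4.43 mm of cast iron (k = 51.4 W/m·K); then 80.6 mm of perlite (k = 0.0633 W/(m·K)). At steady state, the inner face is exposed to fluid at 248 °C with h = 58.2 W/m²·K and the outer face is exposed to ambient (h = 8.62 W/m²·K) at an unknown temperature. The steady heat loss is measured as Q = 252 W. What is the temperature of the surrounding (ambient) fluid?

T_out = 25.1 °C

Series resistances:
  R_conv,in = 1/(hA) = 1/(58.2·1.59) = 0.01081 K/W
  R_cast iron = L/(kA) = 0.00443/(51.4·1.59) = 5.421×10^-5 K/W
  R_perlite = L/(kA) = 0.0806/(0.0633·1.59) = 0.8008 K/W
  R_conv,out = 1/(hA) = 1/(8.62·1.59) = 0.07296 K/W
ΣR = 0.8846 K/W
ΔT = Q·ΣR = 252 × 0.8846 = 222.9 K
Heat flows outward, so T_out = T_in − ΔT = 248 − 222.9 = 25.1 °C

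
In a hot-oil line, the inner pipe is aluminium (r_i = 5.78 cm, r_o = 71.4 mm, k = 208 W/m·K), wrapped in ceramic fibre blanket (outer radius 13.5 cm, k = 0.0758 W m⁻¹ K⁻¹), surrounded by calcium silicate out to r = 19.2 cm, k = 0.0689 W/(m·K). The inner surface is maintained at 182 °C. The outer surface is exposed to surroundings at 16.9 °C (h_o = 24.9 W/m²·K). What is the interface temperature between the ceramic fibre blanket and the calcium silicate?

Series thermal resistances, inner to outer:
  R'_aluminium = ln(0.0714/0.0578)/(2πk) = 0.2113/(2π·208) = 1.617×10^-4 m·K/W
  R'_ceramic fibre blanket = ln(0.135/0.0714)/(2πk) = 0.6370/(2π·0.0758) = 1.337 m·K/W
  R'_calcium silicate = ln(0.192/0.135)/(2πk) = 0.3522/(2π·0.0689) = 0.8136 m·K/W
  R'_conv,out = 1/(2πr h) = 1/(2π·0.192·24.9) = 0.03329 m·K/W
ΣR = 1.617×10^-4 + 1.337 + 0.8136 + 0.03329 = 2.184 m·K/W
Q' = ΔT/ΣR = (182 °C − 16.9 °C)/2.184 = 75.60 W/m
From the inner boundary to the ceramic fibre blanket/calcium silicate interface, ΣR_partial = 1.337 m·K/W.
T_interface = T_in − Q'·ΣR_partial = 182 °C − (75.60)(1.337) = 80.9 °C

T = 80.9 °C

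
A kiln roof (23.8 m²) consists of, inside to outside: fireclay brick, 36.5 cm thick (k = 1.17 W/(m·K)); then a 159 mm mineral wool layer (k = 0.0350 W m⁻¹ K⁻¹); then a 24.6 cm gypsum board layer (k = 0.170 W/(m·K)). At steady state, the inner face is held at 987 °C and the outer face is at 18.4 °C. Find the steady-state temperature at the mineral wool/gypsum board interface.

T = 241 °C

Series thermal resistances, inner to outer:
  R_fireclay brick = L/(kA) = 0.365/(1.17·23.8) = 0.01311 K/W
  R_mineral wool = L/(kA) = 0.159/(0.0350·23.8) = 0.1909 K/W
  R_gypsum board = L/(kA) = 0.246/(0.170·23.8) = 0.06080 K/W
ΣR = 0.01311 + 0.1909 + 0.06080 = 0.2648 K/W
Q = ΔT/ΣR = (987 °C − 18.4 °C)/0.2648 = 3658 W
From the inner boundary to the mineral wool/gypsum board interface, ΣR_partial = 0.2040 K/W.
T_interface = T_in − Q·ΣR_partial = 987 °C − (3658)(0.2040) = 241 °C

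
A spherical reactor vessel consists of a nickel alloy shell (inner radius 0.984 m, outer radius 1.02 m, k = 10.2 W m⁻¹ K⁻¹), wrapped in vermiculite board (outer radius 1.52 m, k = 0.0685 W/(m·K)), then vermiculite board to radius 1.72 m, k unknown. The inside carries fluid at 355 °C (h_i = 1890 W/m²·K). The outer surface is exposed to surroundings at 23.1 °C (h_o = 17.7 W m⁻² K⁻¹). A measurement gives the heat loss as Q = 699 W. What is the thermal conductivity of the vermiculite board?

ΣR = ΔT/Q = |355 − 23.1|/699 = 0.4748 K/W
Known resistances:
  R_conv,in = 1/(4πr²h) = 1/(4π·0.984²·1890) = 4.348×10^-5 K/W
  R_nickel alloy = (1/0.984 − 1/1.02)/(4πk) = 0.03587/(4π·10.2) = 2.798×10^-4 K/W
  R_vermiculite board = (1/1.02 − 1/1.52)/(4πk) = 0.3225/(4π·0.0685) = 0.3747 K/W
  R_conv,out = 1/(4πr²h) = 1/(4π·1.72²·17.7) = 0.001520 K/W
R_vermiculite board = ΣR − ΣR_known = 0.4748 − 0.3765 = 0.09830 K/W
(1/r₁−1/r₂)/(4πk) = 0.09830 ⇒ k = 0.07650/(4π·0.09830) = 0.0619 W/m·K

k = 0.0619 W/m·K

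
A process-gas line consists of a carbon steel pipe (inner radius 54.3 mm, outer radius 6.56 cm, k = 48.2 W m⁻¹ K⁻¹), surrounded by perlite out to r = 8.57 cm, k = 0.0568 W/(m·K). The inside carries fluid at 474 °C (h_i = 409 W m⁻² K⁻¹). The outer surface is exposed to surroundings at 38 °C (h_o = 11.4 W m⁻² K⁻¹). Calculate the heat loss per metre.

Treat each layer as a resistance in series:
  R'_conv,in = 1/(2πr h) = 1/(2π·0.0543·409) = 0.007166 m·K/W
  R'_carbon steel = ln(0.0656/0.0543)/(2πk) = 0.1891/(2π·48.2) = 6.242×10^-4 m·K/W
  R'_perlite = ln(0.0857/0.0656)/(2πk) = 0.2673/(2π·0.0568) = 0.7489 m·K/W
  R'_conv,out = 1/(2πr h) = 1/(2π·0.0857·11.4) = 0.1629 m·K/W
ΣR = 0.007166 + 6.242×10^-4 + 0.7489 + 0.1629 = 0.9196 m·K/W
Q' = ΔT/ΣR = (474 °C − 38 °C)/0.9196 = 474 W/m

Q' = 474 W/m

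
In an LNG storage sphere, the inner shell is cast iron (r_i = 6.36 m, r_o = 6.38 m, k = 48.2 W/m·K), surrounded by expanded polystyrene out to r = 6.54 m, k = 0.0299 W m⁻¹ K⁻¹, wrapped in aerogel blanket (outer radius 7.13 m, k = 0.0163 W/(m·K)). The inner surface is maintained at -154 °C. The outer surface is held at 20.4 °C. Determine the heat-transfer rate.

Q = 2420 W

Resistance network (inner→outer):
  R_cast iron = (1/6.36 − 1/6.38)/(4πk) = 4.929×10^-4/(4π·48.2) = 8.138×10^-7 K/W
  R_expanded polystyrene = (1/6.38 − 1/6.54)/(4πk) = 0.003835/(4π·0.0299) = 0.01021 K/W
  R_aerogel blanket = (1/6.54 − 1/7.13)/(4πk) = 0.01265/(4π·0.0163) = 0.06177 K/W
ΣR = 8.138×10^-7 + 0.01021 + 0.06177 = 0.07198 K/W
Q = ΔT/ΣR = (-154 °C − 20.4 °C)/0.07198 = -2420 W
(Negative Q ⇒ heat flows inward; heat gain = 2420 W.)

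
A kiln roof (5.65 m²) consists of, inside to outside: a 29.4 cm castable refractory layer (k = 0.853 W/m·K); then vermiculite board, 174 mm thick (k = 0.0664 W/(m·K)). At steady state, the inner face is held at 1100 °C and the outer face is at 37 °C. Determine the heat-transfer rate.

Q = 2.03 kW

Resistance network (inner→outer):
  R_castable refractory = L/(kA) = 0.294/(0.853·5.65) = 0.06100 K/W
  R_vermiculite board = L/(kA) = 0.174/(0.0664·5.65) = 0.4638 K/W
ΣR = 0.06100 + 0.4638 = 0.5248 K/W
Q = ΔT/ΣR = (1100 °C − 37 °C)/0.5248 = 2030 W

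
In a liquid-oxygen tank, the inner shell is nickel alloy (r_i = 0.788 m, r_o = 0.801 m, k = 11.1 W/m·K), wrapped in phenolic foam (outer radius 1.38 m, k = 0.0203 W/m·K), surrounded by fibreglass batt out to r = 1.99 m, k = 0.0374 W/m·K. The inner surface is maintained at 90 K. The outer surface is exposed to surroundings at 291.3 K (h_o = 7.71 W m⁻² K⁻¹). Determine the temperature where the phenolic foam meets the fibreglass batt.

T = 253.5 K

Resistance network (inner→outer):
  R_nickel alloy = (1/0.788 − 1/0.801)/(4πk) = 0.02060/(4π·11.1) = 1.477×10^-4 K/W
  R_phenolic foam = (1/0.801 − 1/1.38)/(4πk) = 0.5238/(4π·0.0203) = 2.053 K/W
  R_fibreglass batt = (1/1.38 − 1/1.99)/(4πk) = 0.2221/(4π·0.0374) = 0.4726 K/W
  R_conv,out = 1/(4πr²h) = 1/(4π·1.99²·7.71) = 0.002606 K/W
ΣR = 1.477×10^-4 + 2.053 + 0.4726 + 0.002606 = 2.528 K/W
Q = ΔT/ΣR = (90 K − 291.3 K)/2.528 = -79.63 W
From the inner boundary to the phenolic foam/fibreglass batt interface, ΣR_partial = 2.053 K/W.
T_interface = T_in − Q·ΣR_partial = 90 K − (-79.63)(2.053) = 253.5 K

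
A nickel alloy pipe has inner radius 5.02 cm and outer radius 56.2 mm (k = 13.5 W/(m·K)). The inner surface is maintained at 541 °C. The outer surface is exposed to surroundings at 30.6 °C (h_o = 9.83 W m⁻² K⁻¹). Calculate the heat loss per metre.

Series thermal resistances, inner to outer:
  R'_nickel alloy = ln(0.0562/0.0502)/(2πk) = 0.1129/(2π·13.5) = 0.001331 m·K/W
  R'_conv,out = 1/(2πr h) = 1/(2π·0.0562·9.83) = 0.2881 m·K/W
ΣR = 0.001331 + 0.2881 = 0.2894 m·K/W
Q' = ΔT/ΣR = (541 °C − 30.6 °C)/0.2894 = 1760 W/m

Q' = 1760 W/m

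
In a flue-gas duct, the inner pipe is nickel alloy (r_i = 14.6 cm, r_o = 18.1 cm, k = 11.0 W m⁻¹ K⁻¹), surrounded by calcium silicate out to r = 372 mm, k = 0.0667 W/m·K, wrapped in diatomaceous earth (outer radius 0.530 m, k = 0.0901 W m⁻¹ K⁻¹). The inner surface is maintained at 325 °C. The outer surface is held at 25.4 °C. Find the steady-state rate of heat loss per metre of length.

Q' = 128 W/m

Treat each layer as a resistance in series:
  R'_nickel alloy = ln(0.181/0.146)/(2πk) = 0.2149/(2π·11.0) = 0.003109 m·K/W
  R'_calcium silicate = ln(0.372/0.181)/(2πk) = 0.7204/(2π·0.0667) = 1.719 m·K/W
  R'_diatomaceous earth = ln(0.530/0.372)/(2πk) = 0.3540/(2π·0.0901) = 0.6253 m·K/W
ΣR = 0.003109 + 1.719 + 0.6253 = 2.347 m·K/W
Q' = ΔT/ΣR = (325 °C − 25.4 °C)/2.347 = 128 W/m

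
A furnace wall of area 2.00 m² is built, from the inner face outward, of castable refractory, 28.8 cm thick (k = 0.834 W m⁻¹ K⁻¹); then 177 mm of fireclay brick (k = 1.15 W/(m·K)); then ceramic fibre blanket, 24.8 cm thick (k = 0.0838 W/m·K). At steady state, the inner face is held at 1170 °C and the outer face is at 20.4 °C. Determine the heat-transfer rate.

Series thermal resistances, inner to outer:
  R_castable refractory = L/(kA) = 0.288/(0.834·2.00) = 0.1727 K/W
  R_fireclay brick = L/(kA) = 0.177/(1.15·2.00) = 0.07696 K/W
  R_ceramic fibre blanket = L/(kA) = 0.248/(0.0838·2.00) = 1.480 K/W
ΣR = 0.1727 + 0.07696 + 1.480 = 1.730 K/W
Q = ΔT/ΣR = (1170 °C − 20.4 °C)/1.730 = 665 W

Q = 665 W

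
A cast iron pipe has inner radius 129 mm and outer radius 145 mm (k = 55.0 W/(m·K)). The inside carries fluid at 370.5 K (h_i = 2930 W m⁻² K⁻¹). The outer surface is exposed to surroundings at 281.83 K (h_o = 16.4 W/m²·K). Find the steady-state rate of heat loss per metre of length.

Series thermal resistances, inner to outer:
  R'_conv,in = 1/(2πr h) = 1/(2π·0.129·2930) = 4.211×10^-4 m·K/W
  R'_cast iron = ln(0.145/0.129)/(2πk) = 0.1169/(2π·55.0) = 3.383×10^-4 m·K/W
  R'_conv,out = 1/(2πr h) = 1/(2π·0.145·16.4) = 0.06693 m·K/W
ΣR = 4.211×10^-4 + 3.383×10^-4 + 0.06693 = 0.06769 m·K/W
Q' = ΔT/ΣR = (370.5 K − 281.83 K)/0.06769 = 1310 W/m

Q' = 1310 W/m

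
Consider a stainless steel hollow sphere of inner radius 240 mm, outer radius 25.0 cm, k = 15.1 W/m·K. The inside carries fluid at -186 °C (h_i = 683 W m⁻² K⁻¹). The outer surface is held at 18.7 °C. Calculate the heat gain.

Series thermal resistances, inner to outer:
  R_conv,in = 1/(4πr²h) = 1/(4π·0.240²·683) = 0.002023 K/W
  R_stainless steel = (1/0.240 − 1/0.250)/(4πk) = 0.1667/(4π·15.1) = 8.783×10^-4 K/W
ΣR = 0.002023 + 8.783×10^-4 = 0.002901 K/W
Q = ΔT/ΣR = (-186 °C − 18.7 °C)/0.002901 = -70600 W
(Negative Q ⇒ heat flows inward; heat gain = 70600 W.)

Q = 70.6 kW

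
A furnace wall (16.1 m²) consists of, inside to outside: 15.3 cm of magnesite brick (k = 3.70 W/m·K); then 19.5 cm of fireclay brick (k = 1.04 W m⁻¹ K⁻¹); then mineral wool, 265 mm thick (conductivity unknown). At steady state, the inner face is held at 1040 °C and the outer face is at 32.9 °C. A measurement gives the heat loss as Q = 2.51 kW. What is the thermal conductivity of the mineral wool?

k = 0.0425 W/m·K

ΣR = ΔT/Q = |1040 − 32.9|/2510 = 0.4012 K/W
Known resistances:
  R_magnesite brick = L/(kA) = 0.153/(3.70·16.1) = 0.002568 K/W
  R_fireclay brick = L/(kA) = 0.195/(1.04·16.1) = 0.01165 K/W
R_mineral wool = ΣR − ΣR_known = 0.4012 − 0.01422 = 0.3870 K/W
L/(kA) = 0.3870 ⇒ k = 0.265/(0.3870·16.1) = 0.0425 W/m·K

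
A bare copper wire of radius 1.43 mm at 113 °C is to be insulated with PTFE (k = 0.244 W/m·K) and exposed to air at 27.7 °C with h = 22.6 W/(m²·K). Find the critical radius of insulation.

For a cylinder, r_cr = k_ins/h = 0.244/22.6 = 0.0108 m = 1.08 cm

r_cr = 1.08 cm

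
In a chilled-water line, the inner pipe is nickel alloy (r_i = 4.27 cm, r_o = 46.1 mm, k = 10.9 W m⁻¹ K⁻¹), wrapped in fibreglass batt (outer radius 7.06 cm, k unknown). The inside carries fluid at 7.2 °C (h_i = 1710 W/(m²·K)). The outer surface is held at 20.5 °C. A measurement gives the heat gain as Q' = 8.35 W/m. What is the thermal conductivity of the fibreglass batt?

ΣR = ΔT/Q' = |7.2 − 20.5|/8.35 = 1.593 m·K/W
Known resistances:
  R'_conv,in = 1/(2πr h) = 1/(2π·0.0427·1710) = 0.002180 m·K/W
  R'_nickel alloy = ln(0.0461/0.0427)/(2πk) = 0.07661/(2π·10.9) = 0.001119 m·K/W
R_fibreglass batt = ΣR − ΣR_known = 1.593 − 0.003299 = 1.590 m·K/W
ln(r₂/r₁)/(2πk) = 1.590 ⇒ k = 0.4262/(2π·1.590) = 0.0427 W/m·K

k = 0.0427 W/m·K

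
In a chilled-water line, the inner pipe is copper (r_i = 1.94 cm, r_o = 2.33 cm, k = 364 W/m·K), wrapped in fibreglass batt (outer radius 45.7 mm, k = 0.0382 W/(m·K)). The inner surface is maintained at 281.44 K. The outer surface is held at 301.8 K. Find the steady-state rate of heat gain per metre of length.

Series thermal resistances, inner to outer:
  R'_copper = ln(0.0233/0.0194)/(2πk) = 0.1832/(2π·364) = 8.009×10^-5 m·K/W
  R'_fibreglass batt = ln(0.0457/0.0233)/(2πk) = 0.6736/(2π·0.0382) = 2.807 m·K/W
ΣR = 8.009×10^-5 + 2.807 = 2.807 m·K/W
Q' = ΔT/ΣR = (281.44 K − 301.8 K)/2.807 = -7.25 W/m
(Negative Q' ⇒ heat flows inward; heat gain = 7.25 W/m.)

Q' = 7.25 W/m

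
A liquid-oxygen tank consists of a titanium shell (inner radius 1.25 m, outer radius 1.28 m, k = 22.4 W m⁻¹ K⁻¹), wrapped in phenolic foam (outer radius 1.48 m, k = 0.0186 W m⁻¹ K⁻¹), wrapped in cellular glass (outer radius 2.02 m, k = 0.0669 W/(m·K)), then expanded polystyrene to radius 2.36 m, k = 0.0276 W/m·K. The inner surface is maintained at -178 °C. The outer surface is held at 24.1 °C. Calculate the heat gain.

Q = 232 W

Series thermal resistances, inner to outer:
  R_titanium = (1/1.25 − 1/1.28)/(4πk) = 0.01875/(4π·22.4) = 6.661×10^-5 K/W
  R_phenolic foam = (1/1.28 − 1/1.48)/(4πk) = 0.1056/(4π·0.0186) = 0.4517 K/W
  R_cellular glass = (1/1.48 − 1/2.02)/(4πk) = 0.1806/(4π·0.0669) = 0.2149 K/W
  R_expanded polystyrene = (1/2.02 − 1/2.36)/(4πk) = 0.07132/(4π·0.0276) = 0.2056 K/W
ΣR = 6.661×10^-5 + 0.4517 + 0.2149 + 0.2056 = 0.8723 K/W
Q = ΔT/ΣR = (-178 °C − 24.1 °C)/0.8723 = -232 W
(Negative Q ⇒ heat flows inward; heat gain = 232 W.)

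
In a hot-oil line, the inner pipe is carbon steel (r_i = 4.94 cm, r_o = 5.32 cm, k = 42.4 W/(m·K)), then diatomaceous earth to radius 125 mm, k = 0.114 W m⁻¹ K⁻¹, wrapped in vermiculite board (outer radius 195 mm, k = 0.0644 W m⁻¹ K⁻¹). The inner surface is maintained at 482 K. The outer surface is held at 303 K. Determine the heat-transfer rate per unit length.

Treat each layer as a resistance in series:
  R'_carbon steel = ln(0.0532/0.0494)/(2πk) = 0.07411/(2π·42.4) = 2.782×10^-4 m·K/W
  R'_diatomaceous earth = ln(0.125/0.0532)/(2πk) = 0.8543/(2π·0.114) = 1.193 m·K/W
  R'_vermiculite board = ln(0.195/0.125)/(2πk) = 0.4447/(2π·0.0644) = 1.099 m·K/W
ΣR = 2.782×10^-4 + 1.193 + 1.099 = 2.292 m·K/W
Q' = ΔT/ΣR = (482 K − 303 K)/2.292 = 78.1 W/m

Q' = 78.1 W/m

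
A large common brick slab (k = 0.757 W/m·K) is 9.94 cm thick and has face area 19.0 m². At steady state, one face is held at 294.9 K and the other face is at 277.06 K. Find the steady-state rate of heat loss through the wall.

Q = kA·ΔT/L = 0.757 × 19.0 × |294.9 K − 277.06 K| / 0.0994 = 2580 W

Q = 2580 W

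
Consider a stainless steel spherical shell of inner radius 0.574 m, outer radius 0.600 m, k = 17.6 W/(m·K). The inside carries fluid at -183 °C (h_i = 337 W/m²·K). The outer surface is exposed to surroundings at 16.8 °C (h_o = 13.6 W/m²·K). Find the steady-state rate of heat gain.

Resistance network (inner→outer):
  R_conv,in = 1/(4πr²h) = 1/(4π·0.574²·337) = 7.167×10^-4 K/W
  R_stainless steel = (1/0.574 − 1/0.600)/(4πk) = 0.07549/(4π·17.6) = 3.413×10^-4 K/W
  R_conv,out = 1/(4πr²h) = 1/(4π·0.600²·13.6) = 0.01625 K/W
ΣR = 7.167×10^-4 + 3.413×10^-4 + 0.01625 = 0.01731 K/W
Q = ΔT/ΣR = (-183 °C − 16.8 °C)/0.01731 = -11500 W
(Negative Q ⇒ heat flows inward; heat gain = 11500 W.)

Q = 11500 W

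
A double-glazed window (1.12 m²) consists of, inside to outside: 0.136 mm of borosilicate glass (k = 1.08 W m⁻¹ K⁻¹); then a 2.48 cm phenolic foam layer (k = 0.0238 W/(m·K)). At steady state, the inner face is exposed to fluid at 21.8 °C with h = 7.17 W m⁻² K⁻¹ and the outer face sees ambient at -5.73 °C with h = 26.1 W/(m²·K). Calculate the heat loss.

Resistance network (inner→outer):
  R_conv,in = 1/(hA) = 1/(7.17·1.12) = 0.1245 K/W
  R_borosilicate glass = L/(kA) = 1.36×10^-4/(1.08·1.12) = 1.124×10^-4 K/W
  R_phenolic foam = L/(kA) = 0.0248/(0.0238·1.12) = 0.9304 K/W
  R_conv,out = 1/(hA) = 1/(26.1·1.12) = 0.03421 K/W
ΣR = 0.1245 + 1.124×10^-4 + 0.9304 + 0.03421 = 1.089 K/W
Q = ΔT/ΣR = (21.8 °C − -5.73 °C)/1.089 = 25.3 W

Q = 25.3 W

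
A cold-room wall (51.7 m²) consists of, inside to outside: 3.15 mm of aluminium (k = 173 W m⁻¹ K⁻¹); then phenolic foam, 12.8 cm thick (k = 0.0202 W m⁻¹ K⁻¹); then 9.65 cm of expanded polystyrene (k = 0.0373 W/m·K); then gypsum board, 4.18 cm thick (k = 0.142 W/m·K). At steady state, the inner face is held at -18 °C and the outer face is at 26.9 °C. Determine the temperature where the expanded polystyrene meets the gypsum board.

T = 25.5 °C

Series thermal resistances, inner to outer:
  R_aluminium = L/(kA) = 0.00315/(173·51.7) = 3.522×10^-7 K/W
  R_phenolic foam = L/(kA) = 0.128/(0.0202·51.7) = 0.1226 K/W
  R_expanded polystyrene = L/(kA) = 0.0965/(0.0373·51.7) = 0.05004 K/W
  R_gypsum board = L/(kA) = 0.0418/(0.142·51.7) = 0.005694 K/W
ΣR = 3.522×10^-7 + 0.1226 + 0.05004 + 0.005694 = 0.1783 K/W
Q = ΔT/ΣR = (-18 °C − 26.9 °C)/0.1783 = -251.8 W
From the inner boundary to the expanded polystyrene/gypsum board interface, ΣR_partial = 0.1726 K/W.
T_interface = T_in − Q·ΣR_partial = -18 °C − (-251.8)(0.1726) = 25.5 °C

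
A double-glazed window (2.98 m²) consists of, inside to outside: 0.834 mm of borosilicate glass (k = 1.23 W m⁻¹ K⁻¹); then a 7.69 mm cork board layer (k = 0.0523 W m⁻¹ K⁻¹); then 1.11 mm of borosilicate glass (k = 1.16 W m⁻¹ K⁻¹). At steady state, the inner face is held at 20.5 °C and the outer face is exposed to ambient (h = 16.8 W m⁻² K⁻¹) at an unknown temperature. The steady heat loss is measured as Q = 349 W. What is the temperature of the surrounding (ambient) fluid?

Sum the resistances:
  R_borosilicate glass = L/(kA) = 8.34×10^-4/(1.23·2.98) = 2.275×10^-4 K/W
  R_cork board = L/(kA) = 0.00769/(0.0523·2.98) = 0.04934 K/W
  R_borosilicate glass = L/(kA) = 0.00111/(1.16·2.98) = 3.211×10^-4 K/W
  R_conv,out = 1/(hA) = 1/(16.8·2.98) = 0.01997 K/W
ΣR = 0.06986 K/W
ΔT = Q·ΣR = 349 × 0.06986 = 24.38 K
Heat flows outward, so T_out = T_in − ΔT = 20.5 − 24.38 = -3.88 °C

T_out = -3.88 °C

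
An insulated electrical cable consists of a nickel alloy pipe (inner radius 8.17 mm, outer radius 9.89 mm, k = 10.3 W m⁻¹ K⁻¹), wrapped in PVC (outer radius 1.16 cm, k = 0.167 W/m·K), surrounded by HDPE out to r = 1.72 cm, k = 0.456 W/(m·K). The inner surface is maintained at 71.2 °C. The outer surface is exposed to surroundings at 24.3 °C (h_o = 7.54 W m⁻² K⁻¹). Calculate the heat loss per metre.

Q' = 30.9 W/m

Resistance network (inner→outer):
  R'_nickel alloy = ln(0.00989/0.00817)/(2πk) = 0.1911/(2π·10.3) = 0.002952 m·K/W
  R'_PVC = ln(0.0116/0.00989)/(2πk) = 0.1595/(2π·0.167) = 0.1520 m·K/W
  R'_HDPE = ln(0.0172/0.0116)/(2πk) = 0.3939/(2π·0.456) = 0.1375 m·K/W
  R'_conv,out = 1/(2πr h) = 1/(2π·0.0172·7.54) = 1.227 m·K/W
ΣR = 0.002952 + 0.1520 + 0.1375 + 1.227 = 1.519 m·K/W
Q' = ΔT/ΣR = (71.2 °C − 24.3 °C)/1.519 = 30.9 W/m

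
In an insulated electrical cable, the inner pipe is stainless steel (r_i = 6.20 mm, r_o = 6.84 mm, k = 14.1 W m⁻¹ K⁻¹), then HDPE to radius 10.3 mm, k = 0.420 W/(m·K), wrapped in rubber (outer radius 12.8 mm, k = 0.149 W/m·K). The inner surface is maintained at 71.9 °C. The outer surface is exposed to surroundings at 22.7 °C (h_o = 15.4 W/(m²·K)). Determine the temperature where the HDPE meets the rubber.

Treat each layer as a resistance in series:
  R'_stainless steel = ln(0.00684/0.00620)/(2πk) = 0.09824/(2π·14.1) = 0.001109 m·K/W
  R'_HDPE = ln(0.0103/0.00684)/(2πk) = 0.4094/(2π·0.420) = 0.1551 m·K/W
  R'_rubber = ln(0.0128/0.0103)/(2πk) = 0.2173/(2π·0.149) = 0.2321 m·K/W
  R'_conv,out = 1/(2πr h) = 1/(2π·0.0128·15.4) = 0.8074 m·K/W
ΣR = 0.001109 + 0.1551 + 0.2321 + 0.8074 = 1.196 m·K/W
Q' = ΔT/ΣR = (71.9 °C − 22.7 °C)/1.196 = 41.14 W/m
From the inner boundary to the HDPE/rubber interface, ΣR_partial = 0.1562 m·K/W.
T_interface = T_in − Q'·ΣR_partial = 71.9 °C − (41.14)(0.1562) = 65.5 °C

T = 65.5 °C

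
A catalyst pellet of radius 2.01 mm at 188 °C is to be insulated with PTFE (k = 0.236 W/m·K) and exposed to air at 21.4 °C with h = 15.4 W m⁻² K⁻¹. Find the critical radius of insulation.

For a sphere, r_cr = 2k_ins/h = 2·0.236/15.4 = 0.0306 m = 3.06 cm

r_cr = 3.06 cm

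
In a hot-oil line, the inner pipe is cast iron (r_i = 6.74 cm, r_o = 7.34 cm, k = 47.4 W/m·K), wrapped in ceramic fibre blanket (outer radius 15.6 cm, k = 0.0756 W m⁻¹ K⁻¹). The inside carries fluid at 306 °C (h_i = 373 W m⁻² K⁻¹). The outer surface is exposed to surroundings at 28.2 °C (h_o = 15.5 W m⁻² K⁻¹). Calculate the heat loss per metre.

Treat each layer as a resistance in series:
  R'_conv,in = 1/(2πr h) = 1/(2π·0.0674·373) = 0.006331 m·K/W
  R'_cast iron = ln(0.0734/0.0674)/(2πk) = 0.08528/(2π·47.4) = 2.863×10^-4 m·K/W
  R'_ceramic fibre blanket = ln(0.156/0.0734)/(2πk) = 0.7539/(2π·0.0756) = 1.587 m·K/W
  R'_conv,out = 1/(2πr h) = 1/(2π·0.156·15.5) = 0.06582 m·K/W
ΣR = 0.006331 + 2.863×10^-4 + 1.587 + 0.06582 = 1.659 m·K/W
Q' = ΔT/ΣR = (306 °C − 28.2 °C)/1.659 = 167 W/m

Q' = 167 W/m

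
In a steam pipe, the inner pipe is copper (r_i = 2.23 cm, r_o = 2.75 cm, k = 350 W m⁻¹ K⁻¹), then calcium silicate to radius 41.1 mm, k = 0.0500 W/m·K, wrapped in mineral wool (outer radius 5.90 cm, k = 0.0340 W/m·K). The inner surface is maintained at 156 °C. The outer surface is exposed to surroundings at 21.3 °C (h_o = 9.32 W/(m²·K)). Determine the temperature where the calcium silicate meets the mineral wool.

T = 103 °C

Treat each layer as a resistance in series:
  R'_copper = ln(0.0275/0.0223)/(2πk) = 0.2096/(2π·350) = 9.531×10^-5 m·K/W
  R'_calcium silicate = ln(0.0411/0.0275)/(2πk) = 0.4018/(2π·0.0500) = 1.279 m·K/W
  R'_mineral wool = ln(0.0590/0.0411)/(2πk) = 0.3615/(2π·0.0340) = 1.692 m·K/W
  R'_conv,out = 1/(2πr h) = 1/(2π·0.0590·9.32) = 0.2894 m·K/W
ΣR = 9.531×10^-5 + 1.279 + 1.692 + 0.2894 = 3.260 m·K/W
Q' = ΔT/ΣR = (156 °C − 21.3 °C)/3.260 = 41.32 W/m
From the inner boundary to the calcium silicate/mineral wool interface, ΣR_partial = 1.279 m·K/W.
T_interface = T_in − Q'·ΣR_partial = 156 °C − (41.32)(1.279) = 103 °C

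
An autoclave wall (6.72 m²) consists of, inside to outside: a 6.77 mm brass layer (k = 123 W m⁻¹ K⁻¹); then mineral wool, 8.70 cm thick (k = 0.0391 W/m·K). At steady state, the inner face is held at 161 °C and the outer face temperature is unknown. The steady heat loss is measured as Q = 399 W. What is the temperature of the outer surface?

Sum the resistances:
  R_brass = L/(kA) = 0.00677/(123·6.72) = 8.191×10^-6 K/W
  R_mineral wool = L/(kA) = 0.0870/(0.0391·6.72) = 0.3311 K/W
ΣR = 0.3311 K/W
ΔT = Q·ΣR = 399 × 0.3311 = 132.1 K
Heat flows outward, so T_out = T_in − ΔT = 161 − 132.1 = 28.9 °C

T_out = 28.9 °C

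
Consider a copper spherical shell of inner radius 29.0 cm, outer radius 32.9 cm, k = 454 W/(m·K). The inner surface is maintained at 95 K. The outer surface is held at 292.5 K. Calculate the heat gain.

Q = 4πk·ΔT/(1/r₁ − 1/r₂) = 4π × 454 × 197.5 / (1/0.290 − 1/0.329) = 2.76×10^6 W

Q = 2.76×10^6 W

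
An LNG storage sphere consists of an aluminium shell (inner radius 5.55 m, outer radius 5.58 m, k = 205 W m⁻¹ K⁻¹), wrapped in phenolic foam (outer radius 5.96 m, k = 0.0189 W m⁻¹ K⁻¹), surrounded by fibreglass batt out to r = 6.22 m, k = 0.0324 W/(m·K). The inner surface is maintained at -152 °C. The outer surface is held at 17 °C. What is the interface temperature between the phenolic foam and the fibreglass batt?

T = -27.6 °C

Series thermal resistances, inner to outer:
  R_aluminium = (1/5.55 − 1/5.58)/(4πk) = 9.687×10^-4/(4π·205) = 3.760×10^-7 K/W
  R_phenolic foam = (1/5.58 − 1/5.96)/(4πk) = 0.01143/(4π·0.0189) = 0.04811 K/W
  R_fibreglass batt = (1/5.96 − 1/6.22)/(4πk) = 0.007014/(4π·0.0324) = 0.01723 K/W
ΣR = 3.760×10^-7 + 0.04811 + 0.01723 = 0.06534 K/W
Q = ΔT/ΣR = (-152 °C − 17 °C)/0.06534 = -2586 W
From the inner boundary to the phenolic foam/fibreglass batt interface, ΣR_partial = 0.04811 K/W.
T_interface = T_in − Q·ΣR_partial = -152 °C − (-2586)(0.04811) = -27.6 °C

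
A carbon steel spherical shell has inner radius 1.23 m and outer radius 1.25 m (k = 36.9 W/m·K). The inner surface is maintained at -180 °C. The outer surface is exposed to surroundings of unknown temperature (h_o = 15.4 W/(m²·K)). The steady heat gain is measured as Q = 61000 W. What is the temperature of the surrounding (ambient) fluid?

Sum the resistances:
  R_carbon steel = (1/1.23 − 1/1.25)/(4πk) = 0.01301/(4π·36.9) = 2.805×10^-5 K/W
  R_conv,out = 1/(4πr²h) = 1/(4π·1.25²·15.4) = 0.003307 K/W
ΣR = 0.003335 K/W
ΔT = Q·ΣR = 61000 × 0.003335 = 203.4 K
Heat flows inward, so T_out = T_in + ΔT = -180 + 203.4 = 23.4 °C

T_out = 23.4 °C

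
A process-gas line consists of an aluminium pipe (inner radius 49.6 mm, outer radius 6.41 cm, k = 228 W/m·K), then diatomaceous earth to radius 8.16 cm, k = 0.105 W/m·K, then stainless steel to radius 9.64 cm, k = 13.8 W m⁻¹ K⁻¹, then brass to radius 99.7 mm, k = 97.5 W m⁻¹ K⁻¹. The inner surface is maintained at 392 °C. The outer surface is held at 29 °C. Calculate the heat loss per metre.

Q' = 986 W/m

Resistance network (inner→outer):
  R'_aluminium = ln(0.0641/0.0496)/(2πk) = 0.2565/(2π·228) = 1.790×10^-4 m·K/W
  R'_diatomaceous earth = ln(0.0816/0.0641)/(2πk) = 0.2414/(2π·0.105) = 0.3659 m·K/W
  R'_stainless steel = ln(0.0964/0.0816)/(2πk) = 0.1667/(2π·13.8) = 0.001922 m·K/W
  R'_brass = ln(0.0997/0.0964)/(2πk) = 0.03366/(2π·97.5) = 5.494×10^-5 m·K/W
ΣR = 1.790×10^-4 + 0.3659 + 0.001922 + 5.494×10^-5 = 0.3681 m·K/W
Q' = ΔT/ΣR = (392 °C − 29 °C)/0.3681 = 986 W/m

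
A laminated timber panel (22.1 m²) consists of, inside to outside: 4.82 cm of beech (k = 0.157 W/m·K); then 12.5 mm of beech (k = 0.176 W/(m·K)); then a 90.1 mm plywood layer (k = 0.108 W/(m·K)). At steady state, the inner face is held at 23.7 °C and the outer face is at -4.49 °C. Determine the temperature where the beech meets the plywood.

T = 14.9 °C

Treat each layer as a resistance in series:
  R_beech = L/(kA) = 0.0482/(0.157·22.1) = 0.01389 K/W
  R_beech = L/(kA) = 0.0125/(0.176·22.1) = 0.003214 K/W
  R_plywood = L/(kA) = 0.0901/(0.108·22.1) = 0.03775 K/W
ΣR = 0.01389 + 0.003214 + 0.03775 = 0.05485 K/W
Q = ΔT/ΣR = (23.7 °C − -4.49 °C)/0.05485 = 513.9 W
From the inner boundary to the beech/plywood interface, ΣR_partial = 0.01710 K/W.
T_interface = T_in − Q·ΣR_partial = 23.7 °C − (513.9)(0.01710) = 14.9 °C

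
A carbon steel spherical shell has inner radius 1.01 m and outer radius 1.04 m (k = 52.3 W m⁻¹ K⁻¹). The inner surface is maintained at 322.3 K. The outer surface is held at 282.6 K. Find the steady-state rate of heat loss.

Q = 914 kW

Q = 4πk·ΔT/(1/r₁ − 1/r₂) = 4π × 52.3 × 39.7 / (1/1.01 − 1/1.04) = 9.14×10^5 W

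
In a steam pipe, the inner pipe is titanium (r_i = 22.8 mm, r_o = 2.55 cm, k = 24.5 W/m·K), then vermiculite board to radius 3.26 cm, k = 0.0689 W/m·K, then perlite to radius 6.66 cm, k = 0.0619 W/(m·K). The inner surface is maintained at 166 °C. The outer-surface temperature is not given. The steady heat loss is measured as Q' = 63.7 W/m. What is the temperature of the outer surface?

Series resistances:
  R'_titanium = ln(0.0255/0.0228)/(2πk) = 0.1119/(2π·24.5) = 7.270×10^-4 m·K/W
  R'_vermiculite board = ln(0.0326/0.0255)/(2πk) = 0.2456/(2π·0.0689) = 0.5674 m·K/W
  R'_perlite = ln(0.0666/0.0326)/(2πk) = 0.7144/(2π·0.0619) = 1.837 m·K/W
ΣR = 2.405 m·K/W
ΔT = Q'·ΣR = 63.7 × 2.405 = 153.2 K
Heat flows outward, so T_out = T_in − ΔT = 166 − 153.2 = 12.8 °C

T_out = 12.8 °C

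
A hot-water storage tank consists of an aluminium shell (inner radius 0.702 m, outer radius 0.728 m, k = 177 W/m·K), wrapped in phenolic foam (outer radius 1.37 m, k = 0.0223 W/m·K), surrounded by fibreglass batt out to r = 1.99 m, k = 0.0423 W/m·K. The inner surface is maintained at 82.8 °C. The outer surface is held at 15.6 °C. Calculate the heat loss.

Treat each layer as a resistance in series:
  R_aluminium = (1/0.702 − 1/0.728)/(4πk) = 0.05088/(4π·177) = 2.287×10^-5 K/W
  R_phenolic foam = (1/0.728 − 1/1.37)/(4πk) = 0.6437/(4π·0.0223) = 2.297 K/W
  R_fibreglass batt = (1/1.37 − 1/1.99)/(4πk) = 0.2274/(4π·0.0423) = 0.4278 K/W
ΣR = 2.287×10^-5 + 2.297 + 0.4278 = 2.725 K/W
Q = ΔT/ΣR = (82.8 °C − 15.6 °C)/2.725 = 24.7 W

Q = 24.7 W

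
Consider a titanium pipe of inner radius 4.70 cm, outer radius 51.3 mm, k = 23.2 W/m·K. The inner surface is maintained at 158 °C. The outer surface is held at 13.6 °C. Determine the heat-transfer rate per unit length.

Q' = 2πk·ΔT/ln(r₂/r₁) = 2π × 23.2 × 144.4 / ln(0.0513/0.0470) = 2.40×10^5 W/m

Q' = 240 kW/m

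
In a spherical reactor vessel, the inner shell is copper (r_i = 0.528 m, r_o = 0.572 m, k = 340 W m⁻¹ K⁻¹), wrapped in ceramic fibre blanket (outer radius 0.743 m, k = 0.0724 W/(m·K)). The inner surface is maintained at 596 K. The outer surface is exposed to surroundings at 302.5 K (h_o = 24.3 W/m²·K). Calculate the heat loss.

Resistance network (inner→outer):
  R_copper = (1/0.528 − 1/0.572)/(4πk) = 0.1457/(4π·340) = 3.410×10^-5 K/W
  R_ceramic fibre blanket = (1/0.572 − 1/0.743)/(4πk) = 0.4024/(4π·0.0724) = 0.4422 K/W
  R_conv,out = 1/(4πr²h) = 1/(4π·0.743²·24.3) = 0.005932 K/W
ΣR = 3.410×10^-5 + 0.4422 + 0.005932 = 0.4482 K/W
Q = ΔT/ΣR = (596 K − 302.5 K)/0.4482 = 655 W

Q = 655 W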